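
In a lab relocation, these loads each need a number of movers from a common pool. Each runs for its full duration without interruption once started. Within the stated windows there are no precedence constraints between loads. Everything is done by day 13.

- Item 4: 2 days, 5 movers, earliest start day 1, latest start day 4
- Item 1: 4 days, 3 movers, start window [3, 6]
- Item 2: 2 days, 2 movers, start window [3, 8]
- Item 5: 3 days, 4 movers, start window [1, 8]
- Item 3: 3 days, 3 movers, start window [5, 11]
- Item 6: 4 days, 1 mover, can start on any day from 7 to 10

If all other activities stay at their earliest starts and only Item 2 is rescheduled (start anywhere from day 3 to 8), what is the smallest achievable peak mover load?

Item 2@3: d1:9  d2:9  d3:9  d4:5  d5:6  d6:6  d7:4  d8:1  d9:1  d10:1  d11:0  d12:0  d13:0 → peak 9
Item 2@4: d1:9  d2:9  d3:7  d4:5  d5:8  d6:6  d7:4  d8:1  d9:1  d10:1  d11:0  d12:0  d13:0 → peak 9
Item 2@5: d1:9  d2:9  d3:7  d4:3  d5:8  d6:8  d7:4  d8:1  d9:1  d10:1  d11:0  d12:0  d13:0 → peak 9
Item 2@6: d1:9  d2:9  d3:7  d4:3  d5:6  d6:8  d7:6  d8:1  d9:1  d10:1  d11:0  d12:0  d13:0 → peak 9
Item 2@7: d1:9  d2:9  d3:7  d4:3  d5:6  d6:6  d7:6  d8:3  d9:1  d10:1  d11:0  d12:0  d13:0 → peak 9
Item 2@8: d1:9  d2:9  d3:7  d4:3  d5:6  d6:6  d7:4  d8:3  d9:3  d10:1  d11:0  d12:0  d13:0 → peak 9
Best is Item 2@3, peak 9.

9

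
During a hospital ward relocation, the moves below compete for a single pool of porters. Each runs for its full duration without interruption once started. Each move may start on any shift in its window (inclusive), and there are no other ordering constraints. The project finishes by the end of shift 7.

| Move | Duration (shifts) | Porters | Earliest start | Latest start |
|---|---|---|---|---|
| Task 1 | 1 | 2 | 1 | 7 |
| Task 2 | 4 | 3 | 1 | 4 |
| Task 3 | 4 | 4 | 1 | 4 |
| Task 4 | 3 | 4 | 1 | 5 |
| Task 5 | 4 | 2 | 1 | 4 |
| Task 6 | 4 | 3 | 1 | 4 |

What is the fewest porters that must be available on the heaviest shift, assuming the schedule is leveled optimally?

12

Early-start (Task 1@1, Task 2@1, Task 3@1, Task 4@1, Task 5@1, Task 6@1) gives peak 18: s1:18  s2:16  s3:16  s4:12  s5:0  s6:0  s7:0.
Shift Task 4→5, Task 6→2.
Schedule Task 1@1, Task 2@1, Task 3@1, Task 4@5, Task 5@1, Task 6@2: s1:11  s2:12  s3:12  s4:12  s5:7  s6:4  s7:4 — peak 12.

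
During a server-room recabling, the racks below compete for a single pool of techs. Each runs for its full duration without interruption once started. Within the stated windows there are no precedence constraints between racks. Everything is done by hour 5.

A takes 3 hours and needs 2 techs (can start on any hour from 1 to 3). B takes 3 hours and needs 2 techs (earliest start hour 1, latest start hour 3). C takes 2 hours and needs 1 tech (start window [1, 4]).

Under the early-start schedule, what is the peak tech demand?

Early-start schedule: A@1, B@1, C@1.
Load per hour: hour 1: 5, hour 2: 5, hour 3: 4, hour 4: 0, hour 5: 0.
Peak is 5.

5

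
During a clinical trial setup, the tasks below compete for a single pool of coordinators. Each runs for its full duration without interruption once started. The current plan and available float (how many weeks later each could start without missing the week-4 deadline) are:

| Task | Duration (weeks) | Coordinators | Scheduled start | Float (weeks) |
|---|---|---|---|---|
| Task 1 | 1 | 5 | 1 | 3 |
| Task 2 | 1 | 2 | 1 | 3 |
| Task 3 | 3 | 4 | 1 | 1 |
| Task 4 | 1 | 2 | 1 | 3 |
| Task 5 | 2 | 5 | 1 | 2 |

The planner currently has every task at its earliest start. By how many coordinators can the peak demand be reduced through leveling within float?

9

Early-start peak: w1:18  w2:9  w3:4  w4:0 ⇒ 18.
Leveled (Task 1@1, Task 2@1, Task 3@2, Task 4@1, Task 5@2): w1:9  w2:9  w3:9  w4:4 ⇒ 9.
Reduction 18 − 9 = 9.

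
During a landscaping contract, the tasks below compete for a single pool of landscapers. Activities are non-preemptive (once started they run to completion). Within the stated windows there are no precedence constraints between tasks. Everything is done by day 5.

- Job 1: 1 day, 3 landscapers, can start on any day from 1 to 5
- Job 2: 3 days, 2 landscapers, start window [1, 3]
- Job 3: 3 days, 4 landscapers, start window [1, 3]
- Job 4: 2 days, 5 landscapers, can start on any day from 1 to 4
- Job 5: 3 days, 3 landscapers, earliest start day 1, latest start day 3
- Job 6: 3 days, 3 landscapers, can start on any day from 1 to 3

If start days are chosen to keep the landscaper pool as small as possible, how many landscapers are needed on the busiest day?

Early-start (Job 1@1, Job 2@1, Job 3@1, Job 4@1, Job 5@1, Job 6@1) gives peak 20: d1:20  d2:17  d3:12  d4:0  d5:0.
Shift Job 4→4, Job 6→2.
Schedule Job 1@1, Job 2@1, Job 3@1, Job 4@4, Job 5@1, Job 6@2: d1:12  d2:12  d3:12  d4:8  d5:5 — peak 12.

12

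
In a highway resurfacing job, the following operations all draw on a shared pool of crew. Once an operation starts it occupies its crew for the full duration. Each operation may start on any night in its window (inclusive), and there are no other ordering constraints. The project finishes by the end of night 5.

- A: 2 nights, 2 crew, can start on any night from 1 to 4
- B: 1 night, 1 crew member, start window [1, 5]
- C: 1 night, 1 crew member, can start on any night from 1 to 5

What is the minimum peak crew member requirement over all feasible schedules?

2

Early-start (A@1, B@1, C@1) gives peak 4: n1:4  n2:2  n3:0  n4:0  n5:0.
Shift B→3, C→3.
Schedule A@1, B@3, C@3: n1:2  n2:2  n3:2  n4:0  n5:0 — peak 2.
Total crew member-nights = 6 over 5 nights ⇒ peak ≥ ⌈6/5⌉ = 2, so 2 is optimal.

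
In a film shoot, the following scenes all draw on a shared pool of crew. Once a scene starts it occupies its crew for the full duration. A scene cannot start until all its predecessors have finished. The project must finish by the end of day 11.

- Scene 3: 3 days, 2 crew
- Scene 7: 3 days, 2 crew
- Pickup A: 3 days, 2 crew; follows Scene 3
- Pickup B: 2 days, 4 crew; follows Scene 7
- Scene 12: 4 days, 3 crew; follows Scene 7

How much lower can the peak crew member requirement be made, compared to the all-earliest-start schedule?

4

Early-start peak: d1:4  d2:4  d3:4  d4:9  d5:9  d6:5  d7:3  d8:0  d9:0  d10:0  d11:0 ⇒ 9.
Leveled (Scene 3@1, Scene 7@1, Pickup A@4, Pickup B@8, Scene 12@4): d1:4  d2:4  d3:4  d4:5  d5:5  d6:5  d7:3  d8:4  d9:4  d10:0  d11:0 ⇒ 5.
Reduction 9 − 5 = 4.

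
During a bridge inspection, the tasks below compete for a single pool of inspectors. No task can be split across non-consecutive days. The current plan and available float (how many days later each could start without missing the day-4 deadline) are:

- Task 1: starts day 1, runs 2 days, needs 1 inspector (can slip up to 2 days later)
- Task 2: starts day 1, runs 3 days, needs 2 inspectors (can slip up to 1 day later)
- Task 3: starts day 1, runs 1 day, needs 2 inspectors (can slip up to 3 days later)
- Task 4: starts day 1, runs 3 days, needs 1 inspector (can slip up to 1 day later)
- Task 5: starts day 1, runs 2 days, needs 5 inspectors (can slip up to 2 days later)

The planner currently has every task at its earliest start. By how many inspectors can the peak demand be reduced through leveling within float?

3

Early-start peak: d1:11  d2:9  d3:3  d4:0 ⇒ 11.
Leveled (Task 1@1, Task 2@1, Task 3@1, Task 4@1, Task 5@3): d1:6  d2:4  d3:8  d4:5 ⇒ 8.
Reduction 11 − 8 = 3.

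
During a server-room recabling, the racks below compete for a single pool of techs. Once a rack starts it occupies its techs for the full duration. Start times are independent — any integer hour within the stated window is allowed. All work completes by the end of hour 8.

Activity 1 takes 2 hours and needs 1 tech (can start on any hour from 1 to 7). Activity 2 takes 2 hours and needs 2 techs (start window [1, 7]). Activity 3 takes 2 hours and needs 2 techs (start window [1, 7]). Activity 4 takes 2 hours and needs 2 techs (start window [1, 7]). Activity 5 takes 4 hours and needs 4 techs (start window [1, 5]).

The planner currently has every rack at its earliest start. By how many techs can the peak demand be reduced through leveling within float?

7

Early-start peak: h1:11  h2:11  h3:4  h4:4  h5:0  h6:0  h7:0  h8:0 ⇒ 11.
Leveled (Activity 1@1, Activity 2@1, Activity 3@3, Activity 4@3, Activity 5@5): h1:3  h2:3  h3:4  h4:4  h5:4  h6:4  h7:4  h8:4 ⇒ 4.
Reduction 11 − 4 = 7.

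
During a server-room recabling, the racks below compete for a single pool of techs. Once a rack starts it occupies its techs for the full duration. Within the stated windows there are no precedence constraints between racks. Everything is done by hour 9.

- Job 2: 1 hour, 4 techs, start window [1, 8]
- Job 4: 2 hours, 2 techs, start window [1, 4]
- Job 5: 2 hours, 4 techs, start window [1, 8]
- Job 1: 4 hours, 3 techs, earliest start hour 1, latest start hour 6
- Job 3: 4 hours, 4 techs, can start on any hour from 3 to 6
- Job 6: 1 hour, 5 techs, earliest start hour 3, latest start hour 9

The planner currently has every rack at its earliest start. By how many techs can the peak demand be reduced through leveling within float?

Early-start peak: h1:13  h2:9  h3:12  h4:7  h5:4  h6:4  h7:0  h8:0  h9:0 ⇒ 13.
Leveled (Job 2@1, Job 4@1, Job 5@2, Job 1@3, Job 3@4, Job 6@8): h1:6  h2:6  h3:7  h4:7  h5:7  h6:7  h7:4  h8:5  h9:0 ⇒ 7.
Reduction 13 − 7 = 6.

6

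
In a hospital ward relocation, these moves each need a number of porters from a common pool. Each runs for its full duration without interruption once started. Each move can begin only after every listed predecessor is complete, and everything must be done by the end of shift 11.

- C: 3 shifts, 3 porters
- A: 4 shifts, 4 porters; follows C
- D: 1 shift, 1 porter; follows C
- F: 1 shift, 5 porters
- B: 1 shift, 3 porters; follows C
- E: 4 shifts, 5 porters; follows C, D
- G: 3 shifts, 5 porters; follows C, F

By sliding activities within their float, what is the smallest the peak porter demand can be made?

9

Early-start (C@1, A@4, D@4, F@1, B@4, E@5, G@4) gives peak 14: s1:8  s2:3  s3:3  s4:13  s5:14  s6:14  s7:9  s8:5  s9:0  s10:0  s11:0.
Shift G→9.
Schedule C@1, A@4, D@4, F@1, B@4, E@5, G@9: s1:8  s2:3  s3:3  s4:8  s5:9  s6:9  s7:9  s8:5  s9:5  s10:5  s11:5 — peak 9.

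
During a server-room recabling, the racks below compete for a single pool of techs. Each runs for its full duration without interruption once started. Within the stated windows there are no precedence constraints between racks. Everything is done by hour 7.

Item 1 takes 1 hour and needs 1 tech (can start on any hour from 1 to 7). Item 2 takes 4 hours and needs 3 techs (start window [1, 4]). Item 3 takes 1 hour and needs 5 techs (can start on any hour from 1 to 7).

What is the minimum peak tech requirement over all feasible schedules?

5

Early-start (Item 1@1, Item 2@1, Item 3@1) gives peak 9: h1:9  h2:3  h3:3  h4:3  h5:0  h6:0  h7:0.
Shift Item 3→5.
Schedule Item 1@1, Item 2@1, Item 3@5: h1:4  h2:3  h3:3  h4:3  h5:5  h6:0  h7:0 — peak 5.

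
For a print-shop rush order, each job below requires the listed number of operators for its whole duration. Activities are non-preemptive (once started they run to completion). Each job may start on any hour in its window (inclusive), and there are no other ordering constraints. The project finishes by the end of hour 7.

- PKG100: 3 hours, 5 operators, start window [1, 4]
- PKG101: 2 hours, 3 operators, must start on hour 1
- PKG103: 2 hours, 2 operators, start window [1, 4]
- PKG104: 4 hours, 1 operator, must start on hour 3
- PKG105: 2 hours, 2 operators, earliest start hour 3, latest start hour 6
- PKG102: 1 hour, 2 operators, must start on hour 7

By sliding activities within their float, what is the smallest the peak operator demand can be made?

Early-start (PKG100@1, PKG101@1, PKG103@1, PKG104@3, PKG105@3, PKG102@7) gives peak 10: h1:10  h2:10  h3:8  h4:3  h5:1  h6:1  h7:2.
Shift PKG100→3, PKG105→6.
Schedule PKG100@3, PKG101@1, PKG103@1, PKG104@3, PKG105@6, PKG102@7: h1:5  h2:5  h3:6  h4:6  h5:6  h6:3  h7:4 — peak 6.

6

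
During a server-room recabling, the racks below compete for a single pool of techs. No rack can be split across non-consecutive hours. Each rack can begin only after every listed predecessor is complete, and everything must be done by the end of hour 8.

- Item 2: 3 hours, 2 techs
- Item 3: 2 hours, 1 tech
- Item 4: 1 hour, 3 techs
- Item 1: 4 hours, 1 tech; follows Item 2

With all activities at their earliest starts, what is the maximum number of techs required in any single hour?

Early-start schedule: Item 2@1, Item 3@1, Item 4@1, Item 1@4.
Load per hour: hour 1: 6, hour 2: 3, hour 3: 2, hour 4: 1, hour 5: 1, hour 6: 1, hour 7: 1, hour 8: 0.
Peak is 6.

6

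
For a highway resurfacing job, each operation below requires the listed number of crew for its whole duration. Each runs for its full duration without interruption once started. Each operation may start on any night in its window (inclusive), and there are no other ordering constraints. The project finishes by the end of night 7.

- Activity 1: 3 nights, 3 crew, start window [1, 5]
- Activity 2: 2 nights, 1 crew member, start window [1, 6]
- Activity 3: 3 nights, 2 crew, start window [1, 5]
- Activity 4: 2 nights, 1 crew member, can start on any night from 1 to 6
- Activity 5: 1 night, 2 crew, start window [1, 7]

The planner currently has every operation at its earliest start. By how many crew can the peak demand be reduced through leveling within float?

6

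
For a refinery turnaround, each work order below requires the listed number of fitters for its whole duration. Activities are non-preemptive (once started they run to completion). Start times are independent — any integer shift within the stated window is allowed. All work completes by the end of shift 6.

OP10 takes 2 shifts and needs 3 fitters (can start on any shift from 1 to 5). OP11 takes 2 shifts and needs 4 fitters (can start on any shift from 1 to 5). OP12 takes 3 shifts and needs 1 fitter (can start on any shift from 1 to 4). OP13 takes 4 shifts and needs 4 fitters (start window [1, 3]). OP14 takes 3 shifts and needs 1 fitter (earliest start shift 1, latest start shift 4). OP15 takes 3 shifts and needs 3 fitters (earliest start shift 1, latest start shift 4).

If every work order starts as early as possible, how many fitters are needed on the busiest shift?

16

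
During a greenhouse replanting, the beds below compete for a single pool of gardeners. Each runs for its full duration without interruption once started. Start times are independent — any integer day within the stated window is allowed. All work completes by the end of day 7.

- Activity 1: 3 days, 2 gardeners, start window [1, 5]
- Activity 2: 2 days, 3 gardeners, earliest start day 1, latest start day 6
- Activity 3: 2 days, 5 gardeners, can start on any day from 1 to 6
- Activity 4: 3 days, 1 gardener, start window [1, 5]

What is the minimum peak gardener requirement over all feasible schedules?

Early-start (Activity 1@1, Activity 2@1, Activity 3@1, Activity 4@1) gives peak 11: d1:11  d2:11  d3:3  d4:0  d5:0  d6:0  d7:0.
Shift Activity 3→6, Activity 4→3.
Schedule Activity 1@1, Activity 2@1, Activity 3@6, Activity 4@3: d1:5  d2:5  d3:3  d4:1  d5:1  d6:5  d7:5 — peak 5.

5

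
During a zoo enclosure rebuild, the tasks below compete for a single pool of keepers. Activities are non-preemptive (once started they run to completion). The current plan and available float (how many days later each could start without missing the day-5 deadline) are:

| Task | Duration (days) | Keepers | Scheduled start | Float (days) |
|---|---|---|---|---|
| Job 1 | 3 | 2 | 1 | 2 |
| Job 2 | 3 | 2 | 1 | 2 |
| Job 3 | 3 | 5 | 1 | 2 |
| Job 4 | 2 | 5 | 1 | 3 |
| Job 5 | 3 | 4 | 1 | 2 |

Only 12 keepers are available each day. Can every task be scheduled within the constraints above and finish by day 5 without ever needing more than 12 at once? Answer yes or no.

no

The minimum achievable peak is 13; 12 < 13, so no feasible schedule stays within the cap.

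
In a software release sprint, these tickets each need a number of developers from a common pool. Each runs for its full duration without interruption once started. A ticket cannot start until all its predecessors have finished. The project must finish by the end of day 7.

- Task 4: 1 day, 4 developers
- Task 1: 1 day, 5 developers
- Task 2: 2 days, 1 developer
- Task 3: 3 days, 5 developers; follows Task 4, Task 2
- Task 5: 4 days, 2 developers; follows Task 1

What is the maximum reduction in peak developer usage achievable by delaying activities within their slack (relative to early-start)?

Early-start peak: d1:10  d2:3  d3:7  d4:7  d5:7  d6:0  d7:0 ⇒ 10.
Leveled (Task 4@1, Task 1@2, Task 2@1, Task 3@3, Task 5@3): d1:5  d2:6  d3:7  d4:7  d5:7  d6:2  d7:0 ⇒ 7.
Reduction 10 − 7 = 3.

3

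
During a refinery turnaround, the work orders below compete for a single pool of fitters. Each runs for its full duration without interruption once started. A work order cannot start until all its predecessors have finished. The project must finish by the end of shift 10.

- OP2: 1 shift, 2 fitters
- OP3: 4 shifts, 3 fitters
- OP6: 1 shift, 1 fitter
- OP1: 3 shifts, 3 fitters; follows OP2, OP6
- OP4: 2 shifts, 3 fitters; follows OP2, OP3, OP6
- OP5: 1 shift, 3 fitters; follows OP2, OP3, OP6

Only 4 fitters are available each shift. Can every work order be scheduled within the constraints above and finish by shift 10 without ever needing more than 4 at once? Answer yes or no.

no

The minimum achievable peak is 5; 4 < 5, so no feasible schedule stays within the cap.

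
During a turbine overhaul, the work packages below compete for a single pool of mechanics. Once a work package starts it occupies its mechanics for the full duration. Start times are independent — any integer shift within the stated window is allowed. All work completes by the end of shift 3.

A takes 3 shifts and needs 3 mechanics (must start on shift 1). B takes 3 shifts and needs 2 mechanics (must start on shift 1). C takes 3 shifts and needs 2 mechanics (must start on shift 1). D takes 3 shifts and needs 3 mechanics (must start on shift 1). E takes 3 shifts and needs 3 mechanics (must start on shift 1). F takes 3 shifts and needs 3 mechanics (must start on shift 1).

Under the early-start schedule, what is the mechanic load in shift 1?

At early start, shift 1 has: A, B, C, D, E, F.
Demand: 3 + 2 + 2 + 3 + 3 + 3 = 16.

16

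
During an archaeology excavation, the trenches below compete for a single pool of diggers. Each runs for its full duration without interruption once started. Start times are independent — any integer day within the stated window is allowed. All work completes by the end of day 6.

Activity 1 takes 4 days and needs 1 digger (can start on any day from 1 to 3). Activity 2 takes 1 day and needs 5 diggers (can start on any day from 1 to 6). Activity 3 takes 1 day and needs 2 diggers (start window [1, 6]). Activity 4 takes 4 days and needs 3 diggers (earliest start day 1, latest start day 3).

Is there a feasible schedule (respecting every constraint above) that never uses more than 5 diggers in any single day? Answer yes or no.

yes

Schedule Activity 1@1, Activity 2@5, Activity 3@6, Activity 4@1: d1:4  d2:4  d3:4  d4:4  d5:5  d6:2 — peak 5 ≤ 5.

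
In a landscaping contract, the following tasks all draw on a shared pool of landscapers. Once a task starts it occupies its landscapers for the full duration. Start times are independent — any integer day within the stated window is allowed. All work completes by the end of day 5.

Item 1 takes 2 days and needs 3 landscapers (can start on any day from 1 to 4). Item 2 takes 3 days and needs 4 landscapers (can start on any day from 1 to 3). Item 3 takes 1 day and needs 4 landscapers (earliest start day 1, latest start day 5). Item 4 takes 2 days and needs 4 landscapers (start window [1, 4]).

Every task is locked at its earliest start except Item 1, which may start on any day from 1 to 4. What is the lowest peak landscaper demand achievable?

12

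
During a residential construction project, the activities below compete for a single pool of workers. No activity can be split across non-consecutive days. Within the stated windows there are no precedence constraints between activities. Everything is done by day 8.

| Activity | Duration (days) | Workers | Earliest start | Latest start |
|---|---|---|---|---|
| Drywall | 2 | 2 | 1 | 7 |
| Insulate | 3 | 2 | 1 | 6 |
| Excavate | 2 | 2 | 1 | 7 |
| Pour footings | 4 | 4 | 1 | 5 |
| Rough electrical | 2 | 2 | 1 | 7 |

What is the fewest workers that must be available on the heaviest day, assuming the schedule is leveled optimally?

6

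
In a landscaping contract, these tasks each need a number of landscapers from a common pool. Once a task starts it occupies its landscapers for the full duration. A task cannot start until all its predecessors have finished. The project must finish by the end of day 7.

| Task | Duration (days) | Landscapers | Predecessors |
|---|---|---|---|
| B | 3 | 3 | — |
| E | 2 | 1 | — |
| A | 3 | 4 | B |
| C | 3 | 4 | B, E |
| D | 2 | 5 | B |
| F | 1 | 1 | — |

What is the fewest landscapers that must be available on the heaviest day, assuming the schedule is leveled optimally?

Schedule B@1, E@1, A@4, C@4, D@4, F@1: d1:5  d2:4  d3:3  d4:13  d5:13  d6:8  d7:0 — peak 13.

13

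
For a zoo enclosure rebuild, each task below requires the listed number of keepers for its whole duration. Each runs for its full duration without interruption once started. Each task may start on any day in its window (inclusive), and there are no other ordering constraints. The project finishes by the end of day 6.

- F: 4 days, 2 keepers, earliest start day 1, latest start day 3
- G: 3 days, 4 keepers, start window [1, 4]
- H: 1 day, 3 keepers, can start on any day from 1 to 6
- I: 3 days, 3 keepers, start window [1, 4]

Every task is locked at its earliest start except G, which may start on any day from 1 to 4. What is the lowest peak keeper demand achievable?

8

G@1: d1:12  d2:9  d3:9  d4:2  d5:0  d6:0 → peak 12
G@2: d1:8  d2:9  d3:9  d4:6  d5:0  d6:0 → peak 9
G@3: d1:8  d2:5  d3:9  d4:6  d5:4  d6:0 → peak 9
G@4: d1:8  d2:5  d3:5  d4:6  d5:4  d6:4 → peak 8
Best is G@4, peak 8.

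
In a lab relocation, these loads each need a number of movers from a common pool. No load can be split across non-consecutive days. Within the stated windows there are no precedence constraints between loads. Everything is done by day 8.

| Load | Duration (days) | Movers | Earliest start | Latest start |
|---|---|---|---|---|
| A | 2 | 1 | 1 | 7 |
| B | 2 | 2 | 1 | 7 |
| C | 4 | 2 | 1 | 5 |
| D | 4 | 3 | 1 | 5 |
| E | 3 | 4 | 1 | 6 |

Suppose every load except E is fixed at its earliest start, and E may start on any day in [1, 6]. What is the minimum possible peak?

8

E@1: d1:12  d2:12  d3:9  d4:5  d5:0  d6:0  d7:0  d8:0 → peak 12
E@2: d1:8  d2:12  d3:9  d4:9  d5:0  d6:0  d7:0  d8:0 → peak 12
E@3: d1:8  d2:8  d3:9  d4:9  d5:4  d6:0  d7:0  d8:0 → peak 9
E@4: d1:8  d2:8  d3:5  d4:9  d5:4  d6:4  d7:0  d8:0 → peak 9
E@5: d1:8  d2:8  d3:5  d4:5  d5:4  d6:4  d7:4  d8:0 → peak 8
E@6: d1:8  d2:8  d3:5  d4:5  d5:0  d6:4  d7:4  d8:4 → peak 8
Best is E@5, peak 8.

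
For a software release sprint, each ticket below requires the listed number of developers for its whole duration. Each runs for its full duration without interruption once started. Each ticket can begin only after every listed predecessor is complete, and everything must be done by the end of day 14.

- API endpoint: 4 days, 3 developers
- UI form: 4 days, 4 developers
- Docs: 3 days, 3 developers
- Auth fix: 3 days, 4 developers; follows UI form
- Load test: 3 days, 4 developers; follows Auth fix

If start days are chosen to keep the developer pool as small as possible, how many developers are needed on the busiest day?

6

Early-start (API endpoint@1, UI form@1, Docs@1, Auth fix@5, Load test@8) gives peak 10: d1:10  d2:10  d3:10  d4:7  d5:4  d6:4  d7:4  d8:4  d9:4  d10:4  d11:0  d12:0  d13:0  d14:0.
Shift UI form→5, Auth fix→9, Load test→12.
Schedule API endpoint@1, UI form@5, Docs@1, Auth fix@9, Load test@12: d1:6  d2:6  d3:6  d4:3  d5:4  d6:4  d7:4  d8:4  d9:4  d10:4  d11:4  d12:4  d13:4  d14:4 — peak 6.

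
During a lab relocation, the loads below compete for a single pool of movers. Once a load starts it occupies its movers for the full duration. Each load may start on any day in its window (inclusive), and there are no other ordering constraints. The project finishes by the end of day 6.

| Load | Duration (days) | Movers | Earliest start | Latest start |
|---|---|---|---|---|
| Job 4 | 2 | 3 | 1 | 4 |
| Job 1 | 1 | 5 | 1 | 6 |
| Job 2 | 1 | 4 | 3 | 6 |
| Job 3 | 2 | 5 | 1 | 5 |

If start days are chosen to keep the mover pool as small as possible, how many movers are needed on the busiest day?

Early-start (Job 4@1, Job 1@1, Job 2@3, Job 3@1) gives peak 13: d1:13  d2:8  d3:4  d4:0  d5:0  d6:0.
Shift Job 1→3, Job 2→4, Job 3→5.
Schedule Job 4@1, Job 1@3, Job 2@4, Job 3@5: d1:3  d2:3  d3:5  d4:4  d5:5  d6:5 — peak 5.
Total mover-days = 25 over 6 days ⇒ peak ≥ ⌈25/6⌉ = 5, so 5 is optimal.

5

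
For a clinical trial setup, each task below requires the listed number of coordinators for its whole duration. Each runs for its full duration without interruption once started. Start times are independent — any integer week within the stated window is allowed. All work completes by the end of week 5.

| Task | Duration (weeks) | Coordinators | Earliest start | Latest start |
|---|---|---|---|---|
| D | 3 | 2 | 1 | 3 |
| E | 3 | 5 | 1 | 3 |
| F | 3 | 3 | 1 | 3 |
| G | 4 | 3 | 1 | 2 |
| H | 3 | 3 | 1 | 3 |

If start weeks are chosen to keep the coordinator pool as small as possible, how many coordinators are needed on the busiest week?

Schedule D@1, E@1, F@1, G@1, H@1: w1:16  w2:16  w3:16  w4:3  w5:0 — peak 16.

16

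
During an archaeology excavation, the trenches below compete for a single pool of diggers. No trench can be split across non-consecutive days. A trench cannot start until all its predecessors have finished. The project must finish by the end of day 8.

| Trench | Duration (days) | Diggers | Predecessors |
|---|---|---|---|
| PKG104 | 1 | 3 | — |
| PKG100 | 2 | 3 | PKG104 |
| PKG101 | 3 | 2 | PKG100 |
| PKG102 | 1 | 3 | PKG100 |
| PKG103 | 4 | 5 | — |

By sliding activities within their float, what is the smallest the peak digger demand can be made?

Early-start (PKG104@1, PKG100@2, PKG101@4, PKG102@4, PKG103@1) gives peak 10: d1:8  d2:8  d3:8  d4:10  d5:2  d6:2  d7:0  d8:0.
Shift PKG103→5.
Schedule PKG104@1, PKG100@2, PKG101@4, PKG102@4, PKG103@5: d1:3  d2:3  d3:3  d4:5  d5:7  d6:7  d7:5  d8:5 — peak 7.

7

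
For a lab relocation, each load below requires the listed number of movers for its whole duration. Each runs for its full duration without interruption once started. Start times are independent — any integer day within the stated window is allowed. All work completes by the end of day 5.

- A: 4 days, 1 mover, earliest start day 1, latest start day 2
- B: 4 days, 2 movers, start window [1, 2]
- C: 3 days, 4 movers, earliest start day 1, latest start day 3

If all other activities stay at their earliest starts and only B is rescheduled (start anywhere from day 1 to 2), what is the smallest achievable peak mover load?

7

B@1: d1:7  d2:7  d3:7  d4:3  d5:0 → peak 7
B@2: d1:5  d2:7  d3:7  d4:3  d5:2 → peak 7
Best is B@1, peak 7.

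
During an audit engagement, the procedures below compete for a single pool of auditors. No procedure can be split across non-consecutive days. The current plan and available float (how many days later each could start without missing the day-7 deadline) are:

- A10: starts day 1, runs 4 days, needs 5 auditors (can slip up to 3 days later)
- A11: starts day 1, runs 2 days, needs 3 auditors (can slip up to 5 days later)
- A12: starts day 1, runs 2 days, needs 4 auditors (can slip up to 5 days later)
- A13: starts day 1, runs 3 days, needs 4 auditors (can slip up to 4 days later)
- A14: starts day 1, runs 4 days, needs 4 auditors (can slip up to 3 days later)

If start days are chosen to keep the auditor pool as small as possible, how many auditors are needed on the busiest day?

11

Early-start (A10@1, A11@1, A12@1, A13@1, A14@1) gives peak 20: d1:20  d2:20  d3:13  d4:9  d5:0  d6:0  d7:0.
Shift A11→5, A13→5, A14→3.
Schedule A10@1, A11@5, A12@1, A13@5, A14@3: d1:9  d2:9  d3:9  d4:9  d5:11  d6:11  d7:4 — peak 11.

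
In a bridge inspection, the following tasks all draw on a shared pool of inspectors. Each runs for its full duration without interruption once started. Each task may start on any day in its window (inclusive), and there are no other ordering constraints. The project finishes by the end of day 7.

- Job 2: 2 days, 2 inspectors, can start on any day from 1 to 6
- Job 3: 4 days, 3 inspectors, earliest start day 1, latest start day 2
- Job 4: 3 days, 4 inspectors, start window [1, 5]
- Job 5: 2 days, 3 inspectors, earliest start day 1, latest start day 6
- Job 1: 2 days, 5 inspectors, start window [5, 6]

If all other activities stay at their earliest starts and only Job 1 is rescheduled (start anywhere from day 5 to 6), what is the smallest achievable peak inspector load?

12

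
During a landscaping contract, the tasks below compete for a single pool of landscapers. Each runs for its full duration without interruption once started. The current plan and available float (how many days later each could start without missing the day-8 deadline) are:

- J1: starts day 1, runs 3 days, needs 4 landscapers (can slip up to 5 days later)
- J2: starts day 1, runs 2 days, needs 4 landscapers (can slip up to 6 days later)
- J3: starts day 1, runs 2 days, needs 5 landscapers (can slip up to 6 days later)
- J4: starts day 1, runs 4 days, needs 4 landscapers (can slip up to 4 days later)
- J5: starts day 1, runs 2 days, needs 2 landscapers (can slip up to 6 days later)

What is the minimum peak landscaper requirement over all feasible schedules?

8

Early-start (J1@1, J2@1, J3@1, J4@1, J5@1) gives peak 19: d1:19  d2:19  d3:8  d4:4  d5:0  d6:0  d7:0  d8:0.
Shift J3→7, J4→3, J5→4.
Schedule J1@1, J2@1, J3@7, J4@3, J5@4: d1:8  d2:8  d3:8  d4:6  d5:6  d6:4  d7:5  d8:5 — peak 8.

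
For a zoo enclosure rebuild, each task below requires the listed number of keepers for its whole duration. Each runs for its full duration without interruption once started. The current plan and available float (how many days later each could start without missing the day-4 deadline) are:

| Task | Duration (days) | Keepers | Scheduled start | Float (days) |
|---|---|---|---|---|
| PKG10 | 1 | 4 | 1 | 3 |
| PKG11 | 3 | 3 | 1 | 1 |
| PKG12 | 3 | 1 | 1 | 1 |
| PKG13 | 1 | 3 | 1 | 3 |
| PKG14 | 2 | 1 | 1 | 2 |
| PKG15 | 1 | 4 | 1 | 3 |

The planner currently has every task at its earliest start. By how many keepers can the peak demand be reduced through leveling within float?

Early-start peak: d1:16  d2:5  d3:4  d4:0 ⇒ 16.
Leveled (PKG10@1, PKG11@1, PKG12@2, PKG13@2, PKG14@3, PKG15@4): d1:7  d2:7  d3:5  d4:6 ⇒ 7.
Reduction 16 − 7 = 9.

9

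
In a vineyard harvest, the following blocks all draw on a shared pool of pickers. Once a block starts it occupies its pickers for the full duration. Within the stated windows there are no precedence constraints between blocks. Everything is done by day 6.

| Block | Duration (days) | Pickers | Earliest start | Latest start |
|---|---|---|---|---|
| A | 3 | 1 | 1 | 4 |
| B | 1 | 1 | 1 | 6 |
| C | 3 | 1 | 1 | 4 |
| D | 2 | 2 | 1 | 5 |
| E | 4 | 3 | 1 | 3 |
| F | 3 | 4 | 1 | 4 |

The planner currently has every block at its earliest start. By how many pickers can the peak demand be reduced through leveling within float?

5

Early-start peak: d1:12  d2:11  d3:9  d4:3  d5:0  d6:0 ⇒ 12.
Leveled (A@1, B@1, C@1, D@1, E@2, F@4): d1:5  d2:7  d3:5  d4:7  d5:7  d6:4 ⇒ 7.
Reduction 12 − 7 = 5.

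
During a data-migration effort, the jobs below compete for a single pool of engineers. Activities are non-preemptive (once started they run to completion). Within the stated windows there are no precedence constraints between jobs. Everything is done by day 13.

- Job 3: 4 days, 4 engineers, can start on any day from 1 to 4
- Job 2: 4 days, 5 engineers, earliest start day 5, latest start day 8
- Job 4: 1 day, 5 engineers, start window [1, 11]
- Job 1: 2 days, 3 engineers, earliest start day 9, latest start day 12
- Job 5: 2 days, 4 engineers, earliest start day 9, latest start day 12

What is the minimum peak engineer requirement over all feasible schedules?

5

Early-start (Job 3@1, Job 2@5, Job 4@1, Job 1@9, Job 5@9) gives peak 9: d1:9  d2:4  d3:4  d4:4  d5:5  d6:5  d7:5  d8:5  d9:7  d10:7  d11:0  d12:0  d13:0.
Shift Job 4→9, Job 1→10, Job 5→12.
Schedule Job 3@1, Job 2@5, Job 4@9, Job 1@10, Job 5@12: d1:4  d2:4  d3:4  d4:4  d5:5  d6:5  d7:5  d8:5  d9:5  d10:3  d11:3  d12:4  d13:4 — peak 5.
Total engineer-days = 55 over 13 days ⇒ peak ≥ ⌈55/13⌉ = 5, so 5 is optimal.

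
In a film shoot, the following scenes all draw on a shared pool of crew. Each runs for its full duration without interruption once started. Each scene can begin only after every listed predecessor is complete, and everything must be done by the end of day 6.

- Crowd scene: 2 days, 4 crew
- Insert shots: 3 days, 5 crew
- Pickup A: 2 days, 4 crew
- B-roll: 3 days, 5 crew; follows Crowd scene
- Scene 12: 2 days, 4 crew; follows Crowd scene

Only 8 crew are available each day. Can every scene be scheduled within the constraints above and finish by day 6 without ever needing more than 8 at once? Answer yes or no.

no

Total crew member-days = 54; over 6 days the average is 54/6 > 8, so some day must exceed 8.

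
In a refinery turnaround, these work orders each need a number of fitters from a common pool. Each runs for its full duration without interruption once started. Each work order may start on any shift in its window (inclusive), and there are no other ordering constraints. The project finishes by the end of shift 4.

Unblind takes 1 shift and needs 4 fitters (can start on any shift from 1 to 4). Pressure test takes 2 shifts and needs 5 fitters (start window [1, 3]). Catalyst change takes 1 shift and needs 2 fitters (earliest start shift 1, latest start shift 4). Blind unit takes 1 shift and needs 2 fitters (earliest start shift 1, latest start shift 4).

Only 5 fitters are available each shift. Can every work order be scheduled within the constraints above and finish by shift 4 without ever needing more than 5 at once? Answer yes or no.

yes

Schedule Unblind@1, Pressure test@2, Catalyst change@4, Blind unit@4: s1:4  s2:5  s3:5  s4:4 — peak 5 ≤ 5.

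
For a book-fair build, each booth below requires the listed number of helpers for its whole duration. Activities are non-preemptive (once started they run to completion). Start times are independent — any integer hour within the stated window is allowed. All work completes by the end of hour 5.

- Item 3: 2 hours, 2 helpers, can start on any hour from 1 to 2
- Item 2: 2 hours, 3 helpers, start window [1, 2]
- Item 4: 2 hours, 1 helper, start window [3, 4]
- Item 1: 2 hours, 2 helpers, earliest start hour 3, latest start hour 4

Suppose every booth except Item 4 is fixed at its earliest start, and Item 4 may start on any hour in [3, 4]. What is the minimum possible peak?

5

Item 4@3: h1:5  h2:5  h3:3  h4:3  h5:0 → peak 5
Item 4@4: h1:5  h2:5  h3:2  h4:3  h5:1 → peak 5
Best is Item 4@3, peak 5.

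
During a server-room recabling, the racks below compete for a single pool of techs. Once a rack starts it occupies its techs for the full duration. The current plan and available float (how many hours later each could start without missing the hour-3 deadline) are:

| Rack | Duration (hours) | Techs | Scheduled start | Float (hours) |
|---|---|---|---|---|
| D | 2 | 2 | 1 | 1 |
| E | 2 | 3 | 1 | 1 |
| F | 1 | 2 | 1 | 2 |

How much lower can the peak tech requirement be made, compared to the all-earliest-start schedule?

2

Early-start peak: h1:7  h2:5  h3:0 ⇒ 7.
Leveled (D@1, E@1, F@3): h1:5  h2:5  h3:2 ⇒ 5.
Reduction 7 − 5 = 2.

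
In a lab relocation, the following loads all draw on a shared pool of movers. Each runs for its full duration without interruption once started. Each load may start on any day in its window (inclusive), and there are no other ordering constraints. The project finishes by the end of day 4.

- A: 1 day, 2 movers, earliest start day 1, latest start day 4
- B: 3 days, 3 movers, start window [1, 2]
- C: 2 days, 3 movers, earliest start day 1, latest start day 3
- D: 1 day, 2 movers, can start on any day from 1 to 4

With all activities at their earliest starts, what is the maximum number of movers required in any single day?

Early-start schedule: A@1, B@1, C@1, D@1.
Load per day: day 1: 10, day 2: 6, day 3: 3, day 4: 0.
Peak is 10.

10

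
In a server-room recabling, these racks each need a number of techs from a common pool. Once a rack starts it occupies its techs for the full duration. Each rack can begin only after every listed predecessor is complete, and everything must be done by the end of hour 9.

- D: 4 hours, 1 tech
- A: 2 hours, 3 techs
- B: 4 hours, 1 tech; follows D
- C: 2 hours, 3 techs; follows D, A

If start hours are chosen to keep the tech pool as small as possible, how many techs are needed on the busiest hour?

Schedule D@1, A@1, B@5, C@5: h1:4  h2:4  h3:1  h4:1  h5:4  h6:4  h7:1  h8:1  h9:0 — peak 4.

4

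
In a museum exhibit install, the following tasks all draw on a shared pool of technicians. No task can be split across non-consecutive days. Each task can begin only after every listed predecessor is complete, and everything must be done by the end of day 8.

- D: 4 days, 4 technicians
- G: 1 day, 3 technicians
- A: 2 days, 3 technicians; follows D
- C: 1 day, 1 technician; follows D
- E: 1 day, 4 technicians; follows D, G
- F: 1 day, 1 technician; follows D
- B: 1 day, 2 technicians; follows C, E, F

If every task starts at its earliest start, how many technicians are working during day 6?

5

At early start, day 6 has: A, B.
Demand: 3 + 2 = 5.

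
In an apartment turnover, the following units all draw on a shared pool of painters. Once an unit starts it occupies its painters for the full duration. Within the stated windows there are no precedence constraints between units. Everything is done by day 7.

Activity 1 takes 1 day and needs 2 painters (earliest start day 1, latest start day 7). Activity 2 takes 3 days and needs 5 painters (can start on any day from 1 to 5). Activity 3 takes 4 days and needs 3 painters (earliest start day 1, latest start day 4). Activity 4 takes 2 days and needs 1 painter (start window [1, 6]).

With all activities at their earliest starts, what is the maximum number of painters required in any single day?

11

Early-start schedule: Activity 1@1, Activity 2@1, Activity 3@1, Activity 4@1.
Load per day: day 1: 11, day 2: 9, day 3: 8, day 4: 3, day 5: 0, day 6: 0, day 7: 0.
Peak is 11.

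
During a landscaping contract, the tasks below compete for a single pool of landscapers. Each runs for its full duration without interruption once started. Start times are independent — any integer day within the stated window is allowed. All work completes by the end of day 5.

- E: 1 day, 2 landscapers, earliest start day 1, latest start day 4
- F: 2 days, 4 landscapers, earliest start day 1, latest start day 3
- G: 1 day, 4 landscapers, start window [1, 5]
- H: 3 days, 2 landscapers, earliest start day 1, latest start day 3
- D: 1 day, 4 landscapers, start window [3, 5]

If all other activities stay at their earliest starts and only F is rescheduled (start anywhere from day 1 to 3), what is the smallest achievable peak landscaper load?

F@1: d1:12  d2:6  d3:6  d4:0  d5:0 → peak 12
F@2: d1:8  d2:6  d3:10  d4:0  d5:0 → peak 10
F@3: d1:8  d2:2  d3:10  d4:4  d5:0 → peak 10
Best is F@2, peak 10.

10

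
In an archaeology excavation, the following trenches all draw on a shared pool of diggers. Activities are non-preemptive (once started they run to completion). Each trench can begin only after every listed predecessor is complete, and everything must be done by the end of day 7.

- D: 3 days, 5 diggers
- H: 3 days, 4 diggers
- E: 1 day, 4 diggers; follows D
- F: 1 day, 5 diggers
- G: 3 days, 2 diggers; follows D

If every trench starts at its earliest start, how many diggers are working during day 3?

9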